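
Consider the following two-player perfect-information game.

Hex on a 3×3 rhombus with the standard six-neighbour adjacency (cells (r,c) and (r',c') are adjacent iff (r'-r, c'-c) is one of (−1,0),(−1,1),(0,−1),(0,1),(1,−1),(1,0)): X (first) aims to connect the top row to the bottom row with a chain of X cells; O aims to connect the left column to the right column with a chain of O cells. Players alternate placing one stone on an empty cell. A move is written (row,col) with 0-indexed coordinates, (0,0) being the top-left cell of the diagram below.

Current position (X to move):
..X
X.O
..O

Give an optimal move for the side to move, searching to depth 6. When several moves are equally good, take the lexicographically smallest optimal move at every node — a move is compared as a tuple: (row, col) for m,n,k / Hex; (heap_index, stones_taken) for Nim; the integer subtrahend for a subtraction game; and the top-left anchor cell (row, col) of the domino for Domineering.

X's best at [..X/X.O/..O]: (1,1)

[..X/X.O/..O] X move#1: (0,0):-1/X.X/X.O/..O, (0,1):-1/.XX/X.O/..O, (1,1):+1/..X/XXO/..O*, (2,0):+1/..X/X.O/X.O, (2,1):+1/..X/X.O/.XO
[..X/XXO/..O] O move#2: (0,0):-1/O.X/XXO/..O*, (0,1):-1/.OX/XXO/..O, (2,0):-1/..X/XXO/O.O, (2,1):-1/..X/XXO/.OO
[O.X/XXO/..O] X move#3: (0,1):+1/OXX/XXO/..O*, (2,0):+1/O.X/XXO/X.O, (2,1):+1/O.X/XXO/.XO
[OXX/XXO/..O] O move#4: (2,0):-1/OXX/XXO/O.O*, (2,1):-1/OXX/XXO/.OO
[OXX/XXO/O.O] X move#5: (2,1):+1/OXX/XXO/OXO*
[OXX/XXO/OXO] end (terminal -1, O#6); searched ..X/X.O/..O to 6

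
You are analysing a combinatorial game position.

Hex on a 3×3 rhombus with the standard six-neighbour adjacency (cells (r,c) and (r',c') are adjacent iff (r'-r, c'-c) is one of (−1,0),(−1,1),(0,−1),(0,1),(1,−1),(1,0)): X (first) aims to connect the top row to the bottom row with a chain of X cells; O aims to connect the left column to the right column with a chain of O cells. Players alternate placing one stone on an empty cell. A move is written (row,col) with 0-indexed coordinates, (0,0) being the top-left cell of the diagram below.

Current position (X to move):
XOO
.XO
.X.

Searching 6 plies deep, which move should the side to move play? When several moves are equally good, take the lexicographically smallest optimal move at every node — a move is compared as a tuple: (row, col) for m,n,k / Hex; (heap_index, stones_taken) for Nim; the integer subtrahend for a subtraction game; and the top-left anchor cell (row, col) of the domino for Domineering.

X's best at [XOO/.XO/.X.]: (1,0)

p1 X@[XOO/.XO/.X.]: (1,0)[XOO/XXO/.X.]+1* (2,0)[XOO/.XO/XX.]-1 (2,2)[XOO/.XO/.XX]-1
p2 O@[XOO/XXO/.X.] terminal -1; root [XOO/.XO/.X.] d6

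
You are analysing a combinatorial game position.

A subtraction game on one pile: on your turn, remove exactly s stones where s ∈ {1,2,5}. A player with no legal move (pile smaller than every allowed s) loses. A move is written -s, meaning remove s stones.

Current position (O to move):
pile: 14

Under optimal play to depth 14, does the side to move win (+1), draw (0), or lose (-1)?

value(14, O) = +1

[14] O move#1: -1:-1/13, -2:+1/12*, -5:+1/9
[12] X move#2: -1:-1/11*, -2:-1/10, -5:-1/7
[11] O move#3: -1:-1/10, -2:+1/9*, -5:+1/6
[9] X move#4: -1:-1/8*, -2:-1/7, -5:-1/4
[8] O move#5: -1:-1/7, -2:+1/6*, -5:+1/3
[6] X move#6: -1:-1/5*, -2:-1/4, -5:-1/1
[5] O move#7: -1:-1/4, -2:+1/3*, -5:+1/0
[3] X move#8: -1:-1/2*, -2:-1/1
[2] O move#9: -1:-1/1, -2:+1/0*
[0] end (terminal -1, X#10); searched 14 to 14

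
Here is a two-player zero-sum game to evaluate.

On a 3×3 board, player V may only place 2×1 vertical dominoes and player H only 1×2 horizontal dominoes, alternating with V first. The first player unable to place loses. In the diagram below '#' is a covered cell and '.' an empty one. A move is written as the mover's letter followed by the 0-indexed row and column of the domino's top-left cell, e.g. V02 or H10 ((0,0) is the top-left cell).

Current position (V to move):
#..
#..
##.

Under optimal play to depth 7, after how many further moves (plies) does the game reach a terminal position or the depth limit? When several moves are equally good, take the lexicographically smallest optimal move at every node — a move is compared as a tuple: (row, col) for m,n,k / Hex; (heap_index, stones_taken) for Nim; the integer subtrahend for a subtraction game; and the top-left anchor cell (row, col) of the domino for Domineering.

p1 V@[#../#../##.]: V01[##./##./##.]+1* V02[#.#/#.#/##.]+1 V12[#../#.#/###]-1
p2 H@[##./##./##.] terminal -1; root [#../#../##.] d7

PV length from [#../#../##.]: 1 ply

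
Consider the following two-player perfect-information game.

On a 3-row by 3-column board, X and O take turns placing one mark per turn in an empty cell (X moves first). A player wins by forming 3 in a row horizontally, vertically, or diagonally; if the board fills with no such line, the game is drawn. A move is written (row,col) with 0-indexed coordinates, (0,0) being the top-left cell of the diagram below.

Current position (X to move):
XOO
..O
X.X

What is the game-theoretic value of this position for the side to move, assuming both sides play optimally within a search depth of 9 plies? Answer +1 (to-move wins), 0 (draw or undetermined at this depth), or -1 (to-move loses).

value(XOO/..O/X.X, X) = +1

p1 X@[XOO/..O/X.X]: (1,0)[XOO/X.O/X.X]+1* (1,1)[XOO/.XO/X.X]+1 (2,1)[XOO/..O/XXX]+1
p2 O@[XOO/X.O/X.X] terminal -1; root [XOO/..O/X.X] d9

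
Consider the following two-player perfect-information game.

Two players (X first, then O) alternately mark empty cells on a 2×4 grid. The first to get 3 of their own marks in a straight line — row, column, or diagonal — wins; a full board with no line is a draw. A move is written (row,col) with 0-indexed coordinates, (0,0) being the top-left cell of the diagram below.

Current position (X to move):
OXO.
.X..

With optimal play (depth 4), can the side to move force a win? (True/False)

ply 1, X at OXO./.X.. | (0,3)=+0→OXOX/.X..; (1,0)=+0→OXO./XX..; (1,2)=+1→OXO./.XX.*; (1,3)=+0→OXO./.X.X
ply 2, O at OXO./.XX. | (0,3)=-1→OXOO/.XX.*; (1,0)=-1→OXO./OXX.; (1,3)=-1→OXO./.XXO
ply 3, X at OXOO/.XX. | (1,0)=+1→OXOO/XXX.*; (1,3)=+1→OXOO/.XXX
ply 4: OXOO/XXX. is terminal -1 (O); from OXO./.X.. depth 4

X winning at [OXO./.X..]: True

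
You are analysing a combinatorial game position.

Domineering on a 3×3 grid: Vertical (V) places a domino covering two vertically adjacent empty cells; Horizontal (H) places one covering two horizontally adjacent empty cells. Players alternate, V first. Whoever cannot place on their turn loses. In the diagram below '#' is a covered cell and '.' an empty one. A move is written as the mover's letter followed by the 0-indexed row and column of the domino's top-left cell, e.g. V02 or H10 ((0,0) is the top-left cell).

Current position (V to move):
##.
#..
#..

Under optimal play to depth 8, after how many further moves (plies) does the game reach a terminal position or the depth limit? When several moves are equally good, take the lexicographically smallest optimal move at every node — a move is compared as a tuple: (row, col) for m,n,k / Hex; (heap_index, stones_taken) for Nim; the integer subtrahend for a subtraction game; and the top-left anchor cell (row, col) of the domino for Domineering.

PV length from [##./#../#..]: 1 ply

[##./#../#..] V move#1: V02:-1/###/#.#/#.., V11:+1/##./##./##.*, V12:+1/##./#.#/#.#
[##./##./##.] end (terminal -1, H#2); searched ##./#../#.. to 8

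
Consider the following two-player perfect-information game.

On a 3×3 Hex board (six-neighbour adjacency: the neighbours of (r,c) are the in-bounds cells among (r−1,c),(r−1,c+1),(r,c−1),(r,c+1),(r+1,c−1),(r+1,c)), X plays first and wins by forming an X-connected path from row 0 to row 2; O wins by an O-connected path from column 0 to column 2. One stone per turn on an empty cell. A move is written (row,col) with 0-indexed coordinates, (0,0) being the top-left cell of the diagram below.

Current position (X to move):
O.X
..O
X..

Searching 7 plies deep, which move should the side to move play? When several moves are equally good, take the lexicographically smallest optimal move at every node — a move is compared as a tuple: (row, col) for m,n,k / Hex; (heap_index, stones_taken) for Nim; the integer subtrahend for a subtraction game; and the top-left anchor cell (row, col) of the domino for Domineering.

p1 X@[O.X/..O/X..]: (0,1)[OXX/..O/X..]+1* (1,0)[O.X/X.O/X..]+1 (1,1)[O.X/.XO/X..]+1 (2,1)[O.X/..O/XX.]-1 (2,2)[O.X/..O/X.X]-1
p2 O@[OXX/..O/X..]: (1,0)[OXX/O.O/X..]-1* (1,1)[OXX/.OO/X..]-1 (2,1)[OXX/..O/XO.]-1 (2,2)[OXX/..O/X.O]-1
p3 X@[OXX/O.O/X..]: (1,1)[OXX/OXO/X..]+1* (2,1)[OXX/O.O/XX.]-1 (2,2)[OXX/O.O/X.X]-1
p4 O@[OXX/OXO/X..] terminal -1; root [O.X/..O/X..] d7

X's best at [O.X/..O/X..]: (0,1)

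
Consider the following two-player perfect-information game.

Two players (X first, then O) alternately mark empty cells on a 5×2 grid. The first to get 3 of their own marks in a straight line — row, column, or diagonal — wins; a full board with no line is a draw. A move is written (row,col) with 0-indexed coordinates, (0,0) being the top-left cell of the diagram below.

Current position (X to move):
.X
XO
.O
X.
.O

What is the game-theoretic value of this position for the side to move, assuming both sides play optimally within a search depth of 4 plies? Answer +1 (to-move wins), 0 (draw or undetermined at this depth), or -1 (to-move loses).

value(.X/XO/.O/X./.O, X) = +1

ply 1, X at .X/XO/.O/X./.O | (0,0)=-1→XX/XO/.O/X./.O; (2,0)=+1→.X/XO/XO/X./.O*; (3,1)=+0→.X/XO/.O/XX/.O; (4,0)=-1→.X/XO/.O/X./XO
ply 2: .X/XO/XO/X./.O is terminal -1 (O); from .X/XO/.O/X./.O depth 4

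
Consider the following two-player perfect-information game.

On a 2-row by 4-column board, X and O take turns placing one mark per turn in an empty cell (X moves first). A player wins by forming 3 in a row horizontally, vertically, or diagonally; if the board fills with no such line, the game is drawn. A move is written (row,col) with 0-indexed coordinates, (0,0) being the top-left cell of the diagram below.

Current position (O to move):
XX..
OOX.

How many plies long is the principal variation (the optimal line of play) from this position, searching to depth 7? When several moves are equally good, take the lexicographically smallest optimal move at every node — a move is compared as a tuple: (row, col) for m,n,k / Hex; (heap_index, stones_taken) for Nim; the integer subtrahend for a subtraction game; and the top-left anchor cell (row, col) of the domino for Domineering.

p1 O@[XX../OOX.]: (0,2)[XXO./OOX.]+0* (0,3)[XX.O/OOX.]-1 (1,3)[XX../OOXO]-1
p2 X@[XXO./OOX.]: (0,3)[XXOX/OOX.]+0* (1,3)[XXO./OOXX]+0
p3 O@[XXOX/OOX.]: (1,3)[XXOX/OOXO]+0*
p4 X@[XXOX/OOXO] terminal +0; root [XX../OOX.] d7

PV length from [XX../OOX.]: 3 plies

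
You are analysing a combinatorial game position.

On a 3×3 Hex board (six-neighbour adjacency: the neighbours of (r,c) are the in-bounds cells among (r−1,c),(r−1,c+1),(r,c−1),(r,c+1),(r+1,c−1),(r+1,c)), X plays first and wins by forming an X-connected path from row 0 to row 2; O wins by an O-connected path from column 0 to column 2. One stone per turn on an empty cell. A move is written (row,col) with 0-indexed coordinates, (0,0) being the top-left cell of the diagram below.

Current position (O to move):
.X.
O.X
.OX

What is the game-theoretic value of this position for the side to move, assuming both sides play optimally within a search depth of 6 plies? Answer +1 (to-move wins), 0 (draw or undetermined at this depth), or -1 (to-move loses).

ply 1, O at .X./O.X/.OX | (0,0)=-1→OX./O.X/.OX*; (0,2)=-1→.XO/O.X/.OX; (1,1)=-1→.X./OOX/.OX; (2,0)=-1→.X./O.X/OOX
ply 2, X at OX./O.X/.OX | (0,2)=+1→OXX/O.X/.OX*; (1,1)=+1→OX./OXX/.OX; (2,0)=+1→OX./O.X/XOX
ply 3: OXX/O.X/.OX is terminal -1 (O); from .X./O.X/.OX depth 6

value(.X./O.X/.OX, O) = -1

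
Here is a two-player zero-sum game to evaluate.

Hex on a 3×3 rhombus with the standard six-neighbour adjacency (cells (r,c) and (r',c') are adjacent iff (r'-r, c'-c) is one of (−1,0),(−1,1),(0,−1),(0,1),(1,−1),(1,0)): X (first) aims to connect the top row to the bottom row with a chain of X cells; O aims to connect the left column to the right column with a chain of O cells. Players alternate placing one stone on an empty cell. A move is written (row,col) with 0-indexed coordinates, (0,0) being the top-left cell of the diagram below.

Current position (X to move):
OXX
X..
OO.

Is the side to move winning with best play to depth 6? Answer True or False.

ply 1, X at OXX/X../OO. | (1,1)=-1→OXX/XX./OO.*; (1,2)=-1→OXX/X.X/OO.; (2,2)=-1→OXX/X../OOX
ply 2, O at OXX/XX./OO. | (1,2)=+1→OXX/XXO/OO.*; (2,2)=+1→OXX/XX./OOO
ply 3: OXX/XXO/OO. is terminal -1 (X); from OXX/X../OO. depth 6

X winning at [OXX/X../OO.]: False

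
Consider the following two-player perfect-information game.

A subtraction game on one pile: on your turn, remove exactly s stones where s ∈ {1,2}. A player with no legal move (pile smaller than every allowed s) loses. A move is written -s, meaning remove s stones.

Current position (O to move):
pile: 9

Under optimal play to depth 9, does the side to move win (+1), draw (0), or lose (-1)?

value(9, O) = -1

[9] O move#1: -1:-1/8*, -2:-1/7
[8] X move#2: -1:-1/7, -2:+1/6*
[6] O move#3: -1:-1/5*, -2:-1/4
[5] X move#4: -1:-1/4, -2:+1/3*
[3] O move#5: -1:-1/2*, -2:-1/1
[2] X move#6: -1:-1/1, -2:+1/0*
[0] end (terminal -1, O#7); searched 9 to 9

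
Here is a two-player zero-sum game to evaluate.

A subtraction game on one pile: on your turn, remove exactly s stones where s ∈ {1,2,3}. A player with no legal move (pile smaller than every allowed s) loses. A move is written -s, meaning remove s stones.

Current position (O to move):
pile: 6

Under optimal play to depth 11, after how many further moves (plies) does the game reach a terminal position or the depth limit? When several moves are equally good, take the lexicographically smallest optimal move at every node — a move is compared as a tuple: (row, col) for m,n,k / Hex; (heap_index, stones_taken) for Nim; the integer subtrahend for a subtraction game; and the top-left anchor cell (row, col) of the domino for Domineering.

ply 1, O at 6 | -1=-1→5; -2=+1→4*; -3=-1→3
ply 2, X at 4 | -1=-1→3*; -2=-1→2; -3=-1→1
ply 3, O at 3 | -1=-1→2; -2=-1→1; -3=+1→0*
ply 4: 0 is terminal -1 (X); from 6 depth 11

PV length from [6]: 3 plies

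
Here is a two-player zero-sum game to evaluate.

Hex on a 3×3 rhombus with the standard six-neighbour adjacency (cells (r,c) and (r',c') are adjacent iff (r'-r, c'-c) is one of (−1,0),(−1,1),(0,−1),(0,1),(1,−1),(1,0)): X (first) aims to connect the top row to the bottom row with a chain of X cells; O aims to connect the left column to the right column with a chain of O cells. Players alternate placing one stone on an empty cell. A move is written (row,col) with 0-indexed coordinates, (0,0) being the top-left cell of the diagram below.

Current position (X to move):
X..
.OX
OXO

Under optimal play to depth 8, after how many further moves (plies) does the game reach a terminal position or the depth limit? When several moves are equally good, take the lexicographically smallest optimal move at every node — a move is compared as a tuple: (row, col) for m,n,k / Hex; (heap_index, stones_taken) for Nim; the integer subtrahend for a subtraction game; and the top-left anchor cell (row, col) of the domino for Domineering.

PV length from [X../.OX/OXO]: 1 ply

[X../.OX/OXO] X move#1: (0,1):-1/XX./.OX/OXO, (0,2):+1/X.X/.OX/OXO*, (1,0):-1/X../XOX/OXO
[X.X/.OX/OXO] end (terminal -1, O#2); searched X../.OX/OXO to 8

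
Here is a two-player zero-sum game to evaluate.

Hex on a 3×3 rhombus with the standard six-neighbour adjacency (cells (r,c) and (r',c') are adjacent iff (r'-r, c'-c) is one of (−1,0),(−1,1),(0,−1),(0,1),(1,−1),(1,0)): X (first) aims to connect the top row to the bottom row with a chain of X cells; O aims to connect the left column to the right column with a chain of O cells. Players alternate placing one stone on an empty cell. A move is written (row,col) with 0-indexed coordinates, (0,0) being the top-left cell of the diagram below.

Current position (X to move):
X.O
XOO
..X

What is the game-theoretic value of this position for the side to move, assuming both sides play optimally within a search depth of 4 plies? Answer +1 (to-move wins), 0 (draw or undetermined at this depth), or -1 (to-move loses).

p1 X@[X.O/XOO/..X]: (0,1)[XXO/XOO/..X]-1 (2,0)[X.O/XOO/X.X]+1* (2,1)[X.O/XOO/.XX]-1
p2 O@[X.O/XOO/X.X] terminal -1; root [X.O/XOO/..X] d4

value(X.O/XOO/..X, X) = +1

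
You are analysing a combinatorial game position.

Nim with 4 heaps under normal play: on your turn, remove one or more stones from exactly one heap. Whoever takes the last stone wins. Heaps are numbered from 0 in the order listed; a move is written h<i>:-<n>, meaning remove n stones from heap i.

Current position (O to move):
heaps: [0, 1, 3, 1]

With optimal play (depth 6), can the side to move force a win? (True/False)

O winning at [(0,1,3,1)]: True

p1 O@[(0,1,3,1)]: h1:-1[(0,0,3,1)]-1 h2:-1[(0,1,2,1)]-1 h2:-2[(0,1,1,1)]-1 h2:-3[(0,1,0,1)]+1* h3:-1[(0,1,3,0)]-1
p2 X@[(0,1,0,1)]: h1:-1[(0,0,0,1)]-1* h3:-1[(0,1,0,0)]-1
p3 O@[(0,0,0,1)]: h3:-1[(0,0,0,0)]+1*
p4 X@[(0,0,0,0)] terminal -1; root [(0,1,3,1)] d6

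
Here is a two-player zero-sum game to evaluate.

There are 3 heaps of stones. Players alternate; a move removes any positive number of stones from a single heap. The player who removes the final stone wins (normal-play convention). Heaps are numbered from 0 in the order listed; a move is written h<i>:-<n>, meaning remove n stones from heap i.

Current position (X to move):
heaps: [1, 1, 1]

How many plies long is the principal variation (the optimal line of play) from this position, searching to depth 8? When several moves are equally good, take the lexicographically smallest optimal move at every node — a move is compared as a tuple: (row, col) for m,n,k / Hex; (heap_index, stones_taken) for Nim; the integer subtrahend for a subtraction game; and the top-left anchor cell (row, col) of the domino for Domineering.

p1 X@[(1,1,1)]: h0:-1[(0,1,1)]+1* h1:-1[(1,0,1)]+1 h2:-1[(1,1,0)]+1
p2 O@[(0,1,1)]: h1:-1[(0,0,1)]-1* h2:-1[(0,1,0)]-1
p3 X@[(0,0,1)]: h2:-1[(0,0,0)]+1*
p4 O@[(0,0,0)] terminal -1; root [(1,1,1)] d8

PV length from [(1,1,1)]: 3 plies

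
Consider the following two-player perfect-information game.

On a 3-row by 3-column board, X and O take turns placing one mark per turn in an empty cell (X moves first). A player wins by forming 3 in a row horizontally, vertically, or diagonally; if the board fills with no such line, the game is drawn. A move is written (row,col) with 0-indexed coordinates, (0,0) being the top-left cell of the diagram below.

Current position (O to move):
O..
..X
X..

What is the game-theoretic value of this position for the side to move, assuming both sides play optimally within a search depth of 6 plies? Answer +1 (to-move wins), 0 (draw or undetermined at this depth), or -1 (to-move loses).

[O../..X/X..] O move#1: (0,1):-1/OO./..X/X.., (0,2):+0/O.O/..X/X..*, (1,0):-1/O../O.X/X.., (1,1):-1/O../.OX/X.., (2,1):-1/O../..X/XO., (2,2):-1/O../..X/X.O
[O.O/..X/X..] X move#2: (0,1):+0/OXO/..X/X..*, (1,0):-1/O.O/X.X/X.., (1,1):-1/O.O/.XX/X.., (2,1):-1/O.O/..X/XX., (2,2):-1/O.O/..X/X.X
[OXO/..X/X..] O move#3: (1,0):-1/OXO/O.X/X.., (1,1):+0/OXO/.OX/X..*, (2,1):+0/OXO/..X/XO., (2,2):-1/OXO/..X/X.O
[OXO/.OX/X..] X move#4: (1,0):-1/OXO/XOX/X.., (2,1):-1/OXO/.OX/XX., (2,2):+0/OXO/.OX/X.X*
[OXO/.OX/X.X] O move#5: (1,0):-1/OXO/OOX/X.X, (2,1):+0/OXO/.OX/XOX*
[OXO/.OX/XOX] X move#6: (1,0):+0/OXO/XOX/XOX*
[OXO/XOX/XOX] end (terminal +0, O#7); searched O../..X/X.. to 6

value(O../..X/X.., O) = 0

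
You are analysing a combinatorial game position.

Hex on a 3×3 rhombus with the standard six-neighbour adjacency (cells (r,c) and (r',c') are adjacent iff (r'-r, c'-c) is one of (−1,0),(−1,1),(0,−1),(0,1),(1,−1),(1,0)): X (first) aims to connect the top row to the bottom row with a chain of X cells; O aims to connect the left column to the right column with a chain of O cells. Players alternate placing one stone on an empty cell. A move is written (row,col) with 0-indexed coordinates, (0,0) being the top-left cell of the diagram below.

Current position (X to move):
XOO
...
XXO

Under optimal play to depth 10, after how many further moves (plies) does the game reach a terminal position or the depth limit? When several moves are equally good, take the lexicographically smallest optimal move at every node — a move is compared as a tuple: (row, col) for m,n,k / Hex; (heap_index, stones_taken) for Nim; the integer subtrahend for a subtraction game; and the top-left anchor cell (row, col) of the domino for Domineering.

[XOO/.../XXO] X move#1: (1,0):+1/XOO/X../XXO*, (1,1):-1/XOO/.X./XXO, (1,2):-1/XOO/..X/XXO
[XOO/X../XXO] end (terminal -1, O#2); searched XOO/.../XXO to 10

PV length from [XOO/.../XXO]: 1 ply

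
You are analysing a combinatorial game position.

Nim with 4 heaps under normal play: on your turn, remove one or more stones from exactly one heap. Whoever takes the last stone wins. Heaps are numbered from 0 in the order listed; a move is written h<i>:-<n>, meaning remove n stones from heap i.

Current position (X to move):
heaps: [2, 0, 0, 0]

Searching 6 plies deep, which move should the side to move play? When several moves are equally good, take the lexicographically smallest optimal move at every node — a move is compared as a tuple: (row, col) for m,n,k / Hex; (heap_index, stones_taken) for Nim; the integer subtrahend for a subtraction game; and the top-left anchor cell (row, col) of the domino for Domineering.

X's best at [(2,0,0,0)]: h0:-2

p1 X@[(2,0,0,0)]: h0:-1[(1,0,0,0)]-1 h0:-2[(0,0,0,0)]+1*
p2 O@[(0,0,0,0)] terminal -1; root [(2,0,0,0)] d6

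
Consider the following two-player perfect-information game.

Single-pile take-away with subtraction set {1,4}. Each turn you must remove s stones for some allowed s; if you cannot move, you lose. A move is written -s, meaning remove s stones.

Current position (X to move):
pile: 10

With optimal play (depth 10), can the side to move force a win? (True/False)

X winning at [10]: False

[10] X move#1: -1:-1/9*, -4:-1/6
[9] O move#2: -1:-1/8, -4:+1/5*
[5] X move#3: -1:-1/4*, -4:-1/1
[4] O move#4: -1:-1/3, -4:+1/0*
[0] end (terminal -1, X#5); searched 10 to 10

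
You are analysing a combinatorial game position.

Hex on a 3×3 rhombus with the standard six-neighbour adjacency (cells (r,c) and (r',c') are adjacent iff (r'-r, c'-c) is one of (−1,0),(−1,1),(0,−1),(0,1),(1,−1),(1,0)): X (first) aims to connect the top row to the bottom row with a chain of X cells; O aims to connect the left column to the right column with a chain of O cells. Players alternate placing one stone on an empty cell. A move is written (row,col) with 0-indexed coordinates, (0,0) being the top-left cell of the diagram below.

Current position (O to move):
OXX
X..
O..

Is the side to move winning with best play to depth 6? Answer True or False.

[OXX/X../O..] O move#1: (1,1):-1/OXX/XO./O.., (1,2):+1/OXX/X.O/O..*, (2,1):+1/OXX/X../OO., (2,2):-1/OXX/X../O.O
[OXX/X.O/O..] X move#2: (1,1):-1/OXX/XXO/O..*, (2,1):-1/OXX/X.O/OX., (2,2):-1/OXX/X.O/O.X
[OXX/XXO/O..] O move#3: (2,1):+1/OXX/XXO/OO.*, (2,2):-1/OXX/XXO/O.O
[OXX/XXO/OO.] end (terminal -1, X#4); searched OXX/X../O.. to 6

O winning at [OXX/X../O..]: True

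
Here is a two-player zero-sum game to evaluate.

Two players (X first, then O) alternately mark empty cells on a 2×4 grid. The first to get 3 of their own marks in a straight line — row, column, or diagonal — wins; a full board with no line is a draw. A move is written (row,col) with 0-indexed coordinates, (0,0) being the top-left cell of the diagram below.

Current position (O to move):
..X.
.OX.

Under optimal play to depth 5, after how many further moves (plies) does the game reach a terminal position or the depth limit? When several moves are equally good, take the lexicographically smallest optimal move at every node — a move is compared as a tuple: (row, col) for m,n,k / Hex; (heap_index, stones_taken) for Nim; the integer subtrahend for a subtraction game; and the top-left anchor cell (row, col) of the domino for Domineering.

[..X./.OX.] O move#1: (0,0):+0/O.X./.OX.*, (0,1):+0/.OX./.OX., (0,3):+0/..XO/.OX., (1,0):-1/..X./OOX., (1,3):-1/..X./.OXO
[O.X./.OX.] X move#2: (0,1):+0/OXX./.OX.*, (0,3):+0/O.XX/.OX., (1,0):+0/O.X./XOX., (1,3):+0/O.X./.OXX
[OXX./.OX.] O move#3: (0,3):+0/OXXO/.OX.*, (1,0):-1/OXX./OOX., (1,3):-1/OXX./.OXO
[OXXO/.OX.] X move#4: (1,0):+0/OXXO/XOX.*, (1,3):+0/OXXO/.OXX
[OXXO/XOX.] O move#5: (1,3):+0/OXXO/XOXO*
[OXXO/XOXO] end (terminal +0, X#6); searched ..X./.OX. to 5

PV length from [..X./.OX.]: 5 plies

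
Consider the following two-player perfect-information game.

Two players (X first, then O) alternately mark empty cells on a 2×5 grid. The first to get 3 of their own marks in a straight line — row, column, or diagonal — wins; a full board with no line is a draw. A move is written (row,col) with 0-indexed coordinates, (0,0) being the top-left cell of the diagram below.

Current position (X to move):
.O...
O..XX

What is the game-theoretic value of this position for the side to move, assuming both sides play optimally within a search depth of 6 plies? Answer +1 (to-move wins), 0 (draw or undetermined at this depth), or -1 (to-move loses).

p1 X@[.O.../O..XX]: (0,0)[XO.../O..XX]+0 (0,2)[.OX../O..XX]+0 (0,3)[.O.X./O..XX]+0 (0,4)[.O..X/O..XX]-1 (1,1)[.O.../OX.XX]+0 (1,2)[.O.../O.XXX]+1*
p2 O@[.O.../O.XXX] terminal -1; root [.O.../O..XX] d6

value(.O.../O..XX, X) = +1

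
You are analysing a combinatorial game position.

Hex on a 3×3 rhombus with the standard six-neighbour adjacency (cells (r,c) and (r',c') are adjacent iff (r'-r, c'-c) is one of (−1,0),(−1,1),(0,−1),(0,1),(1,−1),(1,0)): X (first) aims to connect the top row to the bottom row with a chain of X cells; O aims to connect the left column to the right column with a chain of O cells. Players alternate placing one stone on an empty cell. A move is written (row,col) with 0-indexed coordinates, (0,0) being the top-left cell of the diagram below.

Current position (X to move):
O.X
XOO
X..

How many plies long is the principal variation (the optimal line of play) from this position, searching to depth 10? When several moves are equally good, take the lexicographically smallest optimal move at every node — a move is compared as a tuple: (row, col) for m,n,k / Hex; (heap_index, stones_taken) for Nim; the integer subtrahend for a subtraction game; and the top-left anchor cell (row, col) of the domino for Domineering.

[O.X/XOO/X..] X move#1: (0,1):+1/OXX/XOO/X..*, (2,1):-1/O.X/XOO/XX., (2,2):-1/O.X/XOO/X.X
[OXX/XOO/X..] end (terminal -1, O#2); searched O.X/XOO/X.. to 10

PV length from [O.X/XOO/X..]: 1 ply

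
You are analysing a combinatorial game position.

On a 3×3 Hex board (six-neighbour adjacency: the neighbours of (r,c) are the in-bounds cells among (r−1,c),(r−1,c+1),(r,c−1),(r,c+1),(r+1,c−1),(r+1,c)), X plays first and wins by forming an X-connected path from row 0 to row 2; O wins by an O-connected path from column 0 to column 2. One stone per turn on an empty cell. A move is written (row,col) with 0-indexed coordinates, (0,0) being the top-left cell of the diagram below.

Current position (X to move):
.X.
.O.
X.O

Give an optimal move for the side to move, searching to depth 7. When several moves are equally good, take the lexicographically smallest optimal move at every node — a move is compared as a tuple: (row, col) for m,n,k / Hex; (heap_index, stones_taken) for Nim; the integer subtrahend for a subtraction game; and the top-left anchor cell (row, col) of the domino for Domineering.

X's best at [.X./.O./X.O]: (1,0)

p1 X@[.X./.O./X.O]: (0,0)[XX./.O./X.O]-1 (0,2)[.XX/.O./X.O]-1 (1,0)[.X./XO./X.O]+1* (1,2)[.X./.OX/X.O]-1 (2,1)[.X./.O./XXO]-1
p2 O@[.X./XO./X.O] terminal -1; root [.X./.O./X.O] d7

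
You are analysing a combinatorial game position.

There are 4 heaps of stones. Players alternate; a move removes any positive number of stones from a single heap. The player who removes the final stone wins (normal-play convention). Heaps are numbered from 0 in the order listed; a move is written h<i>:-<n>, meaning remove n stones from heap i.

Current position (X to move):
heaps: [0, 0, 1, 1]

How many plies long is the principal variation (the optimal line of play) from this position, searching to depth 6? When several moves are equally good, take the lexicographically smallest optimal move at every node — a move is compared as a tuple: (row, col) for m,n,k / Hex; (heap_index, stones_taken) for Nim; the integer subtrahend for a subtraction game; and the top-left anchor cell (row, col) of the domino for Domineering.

ply 1, X at (0,0,1,1) | h2:-1=-1→(0,0,0,1)*; h3:-1=-1→(0,0,1,0)
ply 2, O at (0,0,0,1) | h3:-1=+1→(0,0,0,0)*
ply 3: (0,0,0,0) is terminal -1 (X); from (0,0,1,1) depth 6

PV length from [(0,0,1,1)]: 2 plies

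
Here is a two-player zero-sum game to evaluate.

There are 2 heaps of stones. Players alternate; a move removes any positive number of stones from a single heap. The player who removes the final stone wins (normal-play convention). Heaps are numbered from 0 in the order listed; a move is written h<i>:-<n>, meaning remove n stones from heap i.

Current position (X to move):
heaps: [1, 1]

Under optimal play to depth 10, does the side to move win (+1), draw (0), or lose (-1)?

[(1,1)] X move#1: h0:-1:-1/(0,1)*, h1:-1:-1/(1,0)
[(0,1)] O move#2: h1:-1:+1/(0,0)*
[(0,0)] end (terminal -1, X#3); searched (1,1) to 10

value((1,1), X) = -1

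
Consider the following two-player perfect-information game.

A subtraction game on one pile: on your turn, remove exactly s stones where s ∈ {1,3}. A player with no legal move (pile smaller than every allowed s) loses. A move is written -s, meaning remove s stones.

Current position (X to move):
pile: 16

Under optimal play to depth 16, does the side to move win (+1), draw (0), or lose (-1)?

value(16, X) = -1

p1 X@[16]: -1[15]-1* -3[13]-1
p2 O@[15]: -1[14]+1* -3[12]+1
p3 X@[14]: -1[13]-1* -3[11]-1
p4 O@[13]: -1[12]+1* -3[10]+1
p5 X@[12]: -1[11]-1* -3[9]-1
p6 O@[11]: -1[10]+1* -3[8]+1
p7 X@[10]: -1[9]-1* -3[7]-1
p8 O@[9]: -1[8]+1* -3[6]+1
p9 X@[8]: -1[7]-1* -3[5]-1
p10 O@[7]: -1[6]+1* -3[4]+1
p11 X@[6]: -1[5]-1* -3[3]-1
p12 O@[5]: -1[4]+1* -3[2]+1
p13 X@[4]: -1[3]-1* -3[1]-1
p14 O@[3]: -1[2]+1* -3[0]+1
p15 X@[2]: -1[1]-1*
p16 O@[1]: -1[0]+1*
p17 X@[0] terminal -1; root [16] d16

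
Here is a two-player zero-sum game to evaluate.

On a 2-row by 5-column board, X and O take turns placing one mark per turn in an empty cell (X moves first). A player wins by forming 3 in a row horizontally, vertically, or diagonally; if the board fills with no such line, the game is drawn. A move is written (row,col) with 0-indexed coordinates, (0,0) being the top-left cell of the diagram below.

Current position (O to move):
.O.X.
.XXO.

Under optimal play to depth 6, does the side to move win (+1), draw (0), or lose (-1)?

p1 O@[.O.X./.XXO.]: (0,0)[OO.X./.XXO.]-1 (0,2)[.OOX./.XXO.]-1 (0,4)[.O.XO/.XXO.]-1 (1,0)[.O.X./OXXO.]+0* (1,4)[.O.X./.XXOO]-1
p2 X@[.O.X./OXXO.]: (0,0)[XO.X./OXXO.]+0* (0,2)[.OXX./OXXO.]+0 (0,4)[.O.XX/OXXO.]+0 (1,4)[.O.X./OXXOX]+0
p3 O@[XO.X./OXXO.]: (0,2)[XOOX./OXXO.]+0* (0,4)[XO.XO/OXXO.]+0 (1,4)[XO.X./OXXOO]+0
p4 X@[XOOX./OXXO.]: (0,4)[XOOXX/OXXO.]+0* (1,4)[XOOX./OXXOX]+0
p5 O@[XOOXX/OXXO.]: (1,4)[XOOXX/OXXOO]+0*
p6 X@[XOOXX/OXXOO] terminal +0; root [.O.X./.XXO.] d6

value(.O.X./.XXO., O) = 0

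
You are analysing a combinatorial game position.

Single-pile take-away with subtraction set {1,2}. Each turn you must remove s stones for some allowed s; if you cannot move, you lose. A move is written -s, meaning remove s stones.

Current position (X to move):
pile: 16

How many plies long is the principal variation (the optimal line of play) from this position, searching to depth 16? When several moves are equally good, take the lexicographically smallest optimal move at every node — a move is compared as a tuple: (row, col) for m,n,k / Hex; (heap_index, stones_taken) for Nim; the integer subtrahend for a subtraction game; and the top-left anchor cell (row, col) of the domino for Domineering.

[16] X move#1: -1:+1/15*, -2:-1/14
[15] O move#2: -1:-1/14*, -2:-1/13
[14] X move#3: -1:-1/13, -2:+1/12*
[12] O move#4: -1:-1/11*, -2:-1/10
[11] X move#5: -1:-1/10, -2:+1/9*
[9] O move#6: -1:-1/8*, -2:-1/7
[8] X move#7: -1:-1/7, -2:+1/6*
[6] O move#8: -1:-1/5*, -2:-1/4
[5] X move#9: -1:-1/4, -2:+1/3*
[3] O move#10: -1:-1/2*, -2:-1/1
[2] X move#11: -1:-1/1, -2:+1/0*
[0] end (terminal -1, O#12); searched 16 to 16

PV length from [16]: 11 plies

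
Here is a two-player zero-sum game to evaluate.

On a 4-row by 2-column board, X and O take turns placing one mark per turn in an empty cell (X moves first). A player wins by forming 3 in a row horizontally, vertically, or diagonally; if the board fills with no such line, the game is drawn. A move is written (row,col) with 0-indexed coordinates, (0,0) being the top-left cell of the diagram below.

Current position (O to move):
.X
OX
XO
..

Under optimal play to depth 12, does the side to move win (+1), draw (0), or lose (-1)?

[.X/OX/XO/..] O move#1: (0,0):+0/OX/OX/XO/..*, (3,0):+0/.X/OX/XO/O., (3,1):+0/.X/OX/XO/.O
[OX/OX/XO/..] X move#2: (3,0):+0/OX/OX/XO/X.*, (3,1):+0/OX/OX/XO/.X
[OX/OX/XO/X.] O move#3: (3,1):+0/OX/OX/XO/XO*
[OX/OX/XO/XO] end (terminal +0, X#4); searched .X/OX/XO/.. to 12

value(.X/OX/XO/.., O) = 0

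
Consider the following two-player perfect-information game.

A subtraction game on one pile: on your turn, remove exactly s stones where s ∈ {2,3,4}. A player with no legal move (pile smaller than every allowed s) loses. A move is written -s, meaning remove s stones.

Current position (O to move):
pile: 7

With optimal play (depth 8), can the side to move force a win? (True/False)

O winning at [7]: False

p1 O@[7]: -2[5]-1* -3[4]-1 -4[3]-1
p2 X@[5]: -2[3]-1 -3[2]-1 -4[1]+1*
p3 O@[1] terminal -1; root [7] d8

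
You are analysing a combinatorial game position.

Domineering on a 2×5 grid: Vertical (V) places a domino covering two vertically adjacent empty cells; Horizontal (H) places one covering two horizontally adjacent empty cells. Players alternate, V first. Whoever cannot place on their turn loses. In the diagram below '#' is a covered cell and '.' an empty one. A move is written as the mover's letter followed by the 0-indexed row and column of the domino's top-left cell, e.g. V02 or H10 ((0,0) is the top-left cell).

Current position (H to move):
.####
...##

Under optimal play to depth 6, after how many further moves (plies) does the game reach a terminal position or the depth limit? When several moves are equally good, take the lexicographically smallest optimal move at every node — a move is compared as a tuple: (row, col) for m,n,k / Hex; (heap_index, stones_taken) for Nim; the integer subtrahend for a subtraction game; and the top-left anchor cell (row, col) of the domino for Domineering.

PV length from [.####/...##]: 1 ply

[.####/...##] H move#1: H10:+1/.####/##.##*, H11:-1/.####/.####
[.####/##.##] end (terminal -1, V#2); searched .####/...## to 6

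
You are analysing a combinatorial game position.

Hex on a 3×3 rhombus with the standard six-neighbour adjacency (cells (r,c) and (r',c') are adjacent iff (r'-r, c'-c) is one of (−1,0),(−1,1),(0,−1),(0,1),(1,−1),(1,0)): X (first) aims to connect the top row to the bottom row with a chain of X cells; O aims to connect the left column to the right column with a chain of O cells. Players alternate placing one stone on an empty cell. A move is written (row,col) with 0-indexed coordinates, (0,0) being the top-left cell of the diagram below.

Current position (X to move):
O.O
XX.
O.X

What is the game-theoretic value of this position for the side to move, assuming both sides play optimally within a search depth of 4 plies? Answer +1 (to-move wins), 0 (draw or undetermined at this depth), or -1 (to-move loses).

[O.O/XX./O.X] X move#1: (0,1):+1/OXO/XX./O.X*, (1,2):-1/O.O/XXX/O.X, (2,1):-1/O.O/XX./OXX
[OXO/XX./O.X] O move#2: (1,2):-1/OXO/XXO/O.X*, (2,1):-1/OXO/XX./OOX
[OXO/XXO/O.X] X move#3: (2,1):+1/OXO/XXO/OXX*
[OXO/XXO/OXX] end (terminal -1, O#4); searched O.O/XX./O.X to 4

value(O.O/XX./O.X, X) = +1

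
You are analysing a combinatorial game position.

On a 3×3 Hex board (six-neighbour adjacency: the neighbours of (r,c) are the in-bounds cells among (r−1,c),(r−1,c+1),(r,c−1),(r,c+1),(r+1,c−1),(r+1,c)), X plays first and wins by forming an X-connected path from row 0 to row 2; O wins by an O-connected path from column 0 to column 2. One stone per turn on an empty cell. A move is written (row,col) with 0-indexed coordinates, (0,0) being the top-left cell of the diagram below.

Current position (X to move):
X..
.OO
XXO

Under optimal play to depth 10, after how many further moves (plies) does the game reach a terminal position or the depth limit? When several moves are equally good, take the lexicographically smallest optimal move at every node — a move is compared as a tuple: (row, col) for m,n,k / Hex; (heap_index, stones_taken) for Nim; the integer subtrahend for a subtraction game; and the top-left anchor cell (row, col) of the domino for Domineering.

PV length from [X../.OO/XXO]: 1 ply

[X../.OO/XXO] X move#1: (0,1):-1/XX./.OO/XXO, (0,2):-1/X.X/.OO/XXO, (1,0):+1/X../XOO/XXO*
[X../XOO/XXO] end (terminal -1, O#2); searched X../.OO/XXO to 10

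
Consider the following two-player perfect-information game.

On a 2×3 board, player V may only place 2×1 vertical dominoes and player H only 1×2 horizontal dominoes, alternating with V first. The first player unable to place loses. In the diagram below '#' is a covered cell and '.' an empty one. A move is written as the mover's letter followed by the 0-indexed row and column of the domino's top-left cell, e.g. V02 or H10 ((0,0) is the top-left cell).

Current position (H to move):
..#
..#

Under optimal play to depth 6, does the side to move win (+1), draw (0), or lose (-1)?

value(..#/..#, H) = +1

p1 H@[..#/..#]: H00[###/..#]+1* H10[..#/###]+1
p2 V@[###/..#] terminal -1; root [..#/..#] d6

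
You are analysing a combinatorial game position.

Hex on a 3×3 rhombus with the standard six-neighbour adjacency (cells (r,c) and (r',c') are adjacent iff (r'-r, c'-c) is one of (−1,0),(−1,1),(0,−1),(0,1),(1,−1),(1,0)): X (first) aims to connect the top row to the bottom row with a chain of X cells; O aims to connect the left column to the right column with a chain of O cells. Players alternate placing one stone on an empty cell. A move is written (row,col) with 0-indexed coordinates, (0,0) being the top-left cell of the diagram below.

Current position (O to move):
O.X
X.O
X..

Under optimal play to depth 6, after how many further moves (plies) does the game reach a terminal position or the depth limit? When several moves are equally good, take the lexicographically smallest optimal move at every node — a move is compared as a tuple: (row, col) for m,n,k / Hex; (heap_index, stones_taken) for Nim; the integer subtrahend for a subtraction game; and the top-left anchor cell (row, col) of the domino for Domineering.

p1 O@[O.X/X.O/X..]: (0,1)[OOX/X.O/X..]-1* (1,1)[O.X/XOO/X..]-1 (2,1)[O.X/X.O/XO.]-1 (2,2)[O.X/X.O/X.O]-1
p2 X@[OOX/X.O/X..]: (1,1)[OOX/XXO/X..]+1* (2,1)[OOX/X.O/XX.]-1 (2,2)[OOX/X.O/X.X]-1
p3 O@[OOX/XXO/X..] terminal -1; root [O.X/X.O/X..] d6

PV length from [O.X/X.O/X..]: 2 plies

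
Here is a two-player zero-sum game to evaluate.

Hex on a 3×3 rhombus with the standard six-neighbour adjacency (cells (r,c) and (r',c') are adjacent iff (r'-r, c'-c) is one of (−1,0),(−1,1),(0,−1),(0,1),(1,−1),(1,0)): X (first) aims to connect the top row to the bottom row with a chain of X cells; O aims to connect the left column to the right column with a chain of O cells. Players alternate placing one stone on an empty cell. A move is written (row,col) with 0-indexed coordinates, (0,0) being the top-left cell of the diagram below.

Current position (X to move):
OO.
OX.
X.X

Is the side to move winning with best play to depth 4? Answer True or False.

X winning at [OO./OX./X.X]: True

[OO./OX./X.X] X move#1: (0,2):+1/OOX/OX./X.X*, (1,2):-1/OO./OXX/X.X, (2,1):-1/OO./OX./XXX
[OOX/OX./X.X] end (terminal -1, O#2); searched OO./OX./X.X to 4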